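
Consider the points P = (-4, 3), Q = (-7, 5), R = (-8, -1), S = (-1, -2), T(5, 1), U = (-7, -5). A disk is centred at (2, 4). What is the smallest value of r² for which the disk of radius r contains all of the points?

162

The required radius is the distance from (2, 4) to the farthest point.
Squared distances: 37, 82, 125, 45, 18, 162.
Maximum is 162, attained at U.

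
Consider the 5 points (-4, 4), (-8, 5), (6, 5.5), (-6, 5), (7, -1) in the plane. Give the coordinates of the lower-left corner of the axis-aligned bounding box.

(-8, -1)

x-range [-8, 7], y-range [-1, 5.5].
The lower-left corner is (-8, -1).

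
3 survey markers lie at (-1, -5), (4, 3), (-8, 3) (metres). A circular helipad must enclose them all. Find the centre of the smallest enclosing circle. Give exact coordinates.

Call the three points A, B, C in the order given.
Side lengths²: AB² = 89, AC² = 113, BC² = 144.
Since BC² = 144 < 113 + 89 = 202, the triangle is acute, so the smallest enclosing circle is the circumcircle.
Circumcentre = (-2, 1.1875), r² = 39.28515625.
Centre = (-2, 1.1875).

(-2, 1.1875)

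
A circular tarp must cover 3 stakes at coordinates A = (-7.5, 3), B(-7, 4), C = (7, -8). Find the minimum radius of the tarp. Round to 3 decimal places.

Side lengths²: AB² = 1.25, AC² = 331.25, BC² = 340.
Since BC² = 340 ≥ 331.25 + 1.25 = 332.5, the angle opposite BC is not acute, so the smallest enclosing circle has BC as diameter.
Centre = midpoint of BC = (0, -2), r² = 340/4 = 85.
r = √85 ≈ 9.220.

9.220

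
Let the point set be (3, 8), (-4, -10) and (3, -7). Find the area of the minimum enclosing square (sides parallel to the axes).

324

The bounding box has width 7 and height 18.
An axis-aligned square enclosing the set must have side ≥ max(width, height).
So the minimum side is max(7, 18) = 18.
Area = 18² = 324.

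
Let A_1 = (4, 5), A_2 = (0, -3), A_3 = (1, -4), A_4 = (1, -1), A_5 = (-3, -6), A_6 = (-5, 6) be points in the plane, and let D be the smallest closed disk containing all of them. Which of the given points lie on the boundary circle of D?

A_1, A_5, A_6

The minimum enclosing circle of a finite set is fixed by two of the points (as a diameter) or three (as a circumcircle).
The minimum enclosing circle is determined by three boundary points: A_1, A_5, A_6.
Their circumcentre is (-56/53, 26/53) with r² = 128945/2809.
The farthest remaining point A_3 is at distance² 68525/2809 ≤ 128945/2809.
The points at distance exactly r from the centre are A_1, A_5, A_6 — 3 points.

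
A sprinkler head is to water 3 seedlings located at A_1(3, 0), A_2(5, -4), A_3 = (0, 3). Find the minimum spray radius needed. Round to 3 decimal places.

4.301

Side lengths²: A_1A_2² = 20, A_1A_3² = 18, A_2A_3² = 74.
Since A_2A_3² = 74 ≥ 20 + 18 = 38, the angle opposite A_2A_3 is not acute, so the smallest enclosing circle has A_2A_3 as diameter.
Centre = midpoint of A_2A_3 = (2.5, -0.5), r² = 74/4 = 18.5.
r = √(18.5) ≈ 4.301.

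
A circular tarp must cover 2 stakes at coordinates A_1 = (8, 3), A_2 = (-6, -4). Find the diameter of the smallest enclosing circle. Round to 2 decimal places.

The smallest circle enclosing two points has them as diameter endpoints.
Centre = midpoint = (1, -0.5); r² = |A_1A_2|²/4 = 245/4 = 61.25.
Diameter = 2r = 2√(61.25) ≈ 15.65.

15.65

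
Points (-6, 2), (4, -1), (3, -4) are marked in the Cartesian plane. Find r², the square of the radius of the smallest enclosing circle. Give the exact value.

7085/242

Call the three points A, B, C in the order given.
Side lengths²: AB² = 109, AC² = 117, BC² = 10.
Since AC² = 117 < 109 + 10 = 119, the triangle is acute, so the smallest enclosing circle is the circumcircle.
Circumcentre = (-31/22, -19/22), r² = 7085/242.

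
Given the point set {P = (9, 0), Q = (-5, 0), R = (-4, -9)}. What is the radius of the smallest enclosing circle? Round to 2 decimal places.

7.95

Side lengths²: PQ² = 196, PR² = 250, QR² = 82.
Since PR² = 250 < 196 + 82 = 278, the triangle is acute, so the smallest enclosing circle is the circumcircle.
Circumcentre = (2, -34/9), r² = 5125/81.
r = √(5125/81) ≈ 7.95.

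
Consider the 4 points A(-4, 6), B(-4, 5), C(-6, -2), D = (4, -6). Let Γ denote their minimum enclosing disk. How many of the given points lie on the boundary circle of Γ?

2

By Welzl's lemma the MEC is supported by two points (diametrically opposite) or three points (on a circumcircle).
The farthest pair is A–D with squared distance 208. The circle on this segment as diameter has centre (0, 0) and r² = 208/4 = 52.
Check B: distance² to centre = 41 ≤ 52, so it lies inside.
All remaining points lie in this disk, and no smaller disk contains both endpoints, so this is the minimum enclosing circle.
The points at distance exactly r from the centre are A, D — 2 points.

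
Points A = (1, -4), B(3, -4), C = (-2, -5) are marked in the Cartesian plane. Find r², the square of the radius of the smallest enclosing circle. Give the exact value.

6.5

Side lengths²: AB² = 4, AC² = 10, BC² = 26.
Since BC² = 26 ≥ 10 + 4 = 14, the angle opposite BC is not acute, so the smallest enclosing circle has BC as diameter.
Centre = midpoint of BC = (0.5, -4.5), r² = 26/4 = 6.5.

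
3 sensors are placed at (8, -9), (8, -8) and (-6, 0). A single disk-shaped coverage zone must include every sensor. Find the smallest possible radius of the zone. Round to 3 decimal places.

8.322

Call the three points A, B, C in the order given.
Side lengths²: AB² = 1, AC² = 277, BC² = 260.
Since AC² = 277 ≥ 260 + 1 = 261, the angle opposite AC is not acute, so the smallest enclosing circle has AC as diameter.
Centre = midpoint of AC = (1, -4.5), r² = 277/4 = 69.25.
r = √(69.25) ≈ 8.322.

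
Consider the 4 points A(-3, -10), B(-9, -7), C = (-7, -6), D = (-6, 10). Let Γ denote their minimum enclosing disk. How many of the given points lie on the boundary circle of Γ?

2

The minimum enclosing circle of a finite set is fixed by two of the points (as a diameter) or three (as a circumcircle).
The farthest pair is A–D with squared distance 409. The circle on this segment as diameter has centre (-4.5, 0) and r² = 409/4 = 102.25.
Check B: distance² to centre = 69.25 ≤ 102.25, so it lies inside.
All remaining points lie in this disk, and no smaller disk contains both endpoints, so this is the minimum enclosing circle.
The points at distance exactly r from the centre are A, D — 2 points.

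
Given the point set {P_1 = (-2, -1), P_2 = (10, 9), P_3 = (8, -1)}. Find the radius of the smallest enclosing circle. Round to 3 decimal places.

Side lengths²: P_1P_2² = 244, P_1P_3² = 100, P_2P_3² = 104.
Since P_1P_2² = 244 ≥ 104 + 100 = 204, the angle opposite P_1P_2 is not acute, so the smallest enclosing circle has P_1P_2 as diameter.
Centre = midpoint of P_1P_2 = (4, 4), r² = 244/4 = 61.
r = √61 ≈ 7.810.

7.810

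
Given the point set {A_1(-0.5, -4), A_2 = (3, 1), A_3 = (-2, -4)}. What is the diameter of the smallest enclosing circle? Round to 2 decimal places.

Side lengths²: A_1A_2² = 37.25, A_1A_3² = 2.25, A_2A_3² = 50.
Since A_2A_3² = 50 ≥ 37.25 + 2.25 = 39.5, the angle opposite A_2A_3 is not acute, so the smallest enclosing circle has A_2A_3 as diameter.
Centre = midpoint of A_2A_3 = (0.5, -1.5), r² = 50/4 = 12.5.
Diameter = 2r = 2√(12.5) ≈ 7.07.

7.07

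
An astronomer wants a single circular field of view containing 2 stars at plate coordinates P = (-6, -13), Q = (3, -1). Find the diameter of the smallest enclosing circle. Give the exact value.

The smallest circle enclosing two points has them as diameter endpoints.
Centre = midpoint = (-1.5, -7); r² = |PQ|²/4 = 225/4 = 56.25.
Diameter = 2r = 2√(56.25) = 15.

15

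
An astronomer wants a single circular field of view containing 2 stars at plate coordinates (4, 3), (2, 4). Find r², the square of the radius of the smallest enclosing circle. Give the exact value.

1.25

The smallest circle enclosing two points has them as diameter endpoints.
Centre = midpoint = (3, 3.5); r² = |(4, 3)−(2, 4)|²/4 = 5/4 = 1.25.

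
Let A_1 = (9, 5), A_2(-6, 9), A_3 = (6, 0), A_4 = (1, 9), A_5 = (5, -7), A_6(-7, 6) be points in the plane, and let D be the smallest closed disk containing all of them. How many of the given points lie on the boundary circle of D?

A smallest enclosing disk is always determined by at most three of the input points on its boundary.
The minimum enclosing circle is determined by three boundary points: A_1, A_2, A_5.
Their circumcentre is (-1/98, 131/98) with r² = 454285/4802.
The farthest remaining point A_6 is at distance² 339037/4802 ≤ 454285/4802.
The points at distance exactly r from the centre are A_1, A_2, A_5 — 3 points.

3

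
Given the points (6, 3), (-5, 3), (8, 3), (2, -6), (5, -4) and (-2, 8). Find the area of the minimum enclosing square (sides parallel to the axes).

196

The bounding box has width 13 and height 14.
An axis-aligned square enclosing the set must have side ≥ max(width, height).
So the minimum side is max(13, 14) = 14.
Area = 14² = 196.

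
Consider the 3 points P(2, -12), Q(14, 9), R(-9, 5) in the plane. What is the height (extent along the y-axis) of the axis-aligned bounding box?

max y = 9, min y = -12, so height = 21.

21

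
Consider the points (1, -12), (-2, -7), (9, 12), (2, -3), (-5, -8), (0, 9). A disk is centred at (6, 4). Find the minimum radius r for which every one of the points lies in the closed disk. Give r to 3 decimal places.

The required radius is the distance from (6, 4) to the farthest point.
Squared distances: 281, 185, 73, 65, 265, 61.
Maximum is 281, attained at (1, -12).
r = √281 ≈ 16.763.

16.763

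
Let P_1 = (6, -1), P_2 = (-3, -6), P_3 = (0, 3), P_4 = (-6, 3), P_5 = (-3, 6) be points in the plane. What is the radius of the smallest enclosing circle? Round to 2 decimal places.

By Welzl's lemma the MEC is supported by two points (diametrically opposite) or three points (on a circumcircle).
The minimum enclosing circle is determined by three boundary points: P_1, P_2, P_5.
Their circumcentre is (-4/9, 0) with r² = 3445/81.
The farthest remaining point P_4 is at distance² 3229/81 ≤ 3445/81.
r = √(3445/81) ≈ 6.52.

6.52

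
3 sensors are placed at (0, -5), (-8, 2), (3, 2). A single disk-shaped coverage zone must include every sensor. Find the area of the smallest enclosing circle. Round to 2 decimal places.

105.05

Call the three points A, B, C in the order given.
Side lengths²: AB² = 113, AC² = 58, BC² = 121.
Since BC² = 121 < 113 + 58 = 171, the triangle is acute, so the smallest enclosing circle is the circumcircle.
Circumcentre = (-2.5, 3/14), r² = 3277/98.
Area = π·r² = π·3277/98 ≈ 105.05.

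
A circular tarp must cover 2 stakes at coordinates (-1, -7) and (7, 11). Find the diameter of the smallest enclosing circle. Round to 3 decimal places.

The smallest circle enclosing two points has them as diameter endpoints.
Centre = midpoint = (3, 2); r² = |(-1, -7)−(7, 11)|²/4 = 388/4 = 97.
Diameter = 2r = 2√97 ≈ 19.698.

19.698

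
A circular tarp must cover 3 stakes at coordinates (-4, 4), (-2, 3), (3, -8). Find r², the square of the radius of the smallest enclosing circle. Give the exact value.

Call the three points A, B, C in the order given.
Side lengths²: AB² = 5, AC² = 193, BC² = 146.
Since AC² = 193 ≥ 146 + 5 = 151, the angle opposite AC is not acute, so the smallest enclosing circle has AC as diameter.
Centre = midpoint of AC = (-0.5, -2), r² = 193/4 = 48.25.

48.25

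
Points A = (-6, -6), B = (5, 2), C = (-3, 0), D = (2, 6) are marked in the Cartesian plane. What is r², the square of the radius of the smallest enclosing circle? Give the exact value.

By Welzl's lemma the MEC is supported by two points (diametrically opposite) or three points (on a circumcircle).
The minimum enclosing circle is determined by three boundary points: A, B, D.
Their circumcentre is (-65/34, -1/17) with r² = 60125/1156.
The farthest remaining point C is at distance² 1373/1156 ≤ 60125/1156.

60125/1156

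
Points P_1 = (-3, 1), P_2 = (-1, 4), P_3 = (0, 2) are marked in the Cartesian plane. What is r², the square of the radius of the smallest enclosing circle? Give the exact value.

Side lengths²: P_1P_2² = 13, P_1P_3² = 10, P_2P_3² = 5.
Since P_1P_2² = 13 < 10 + 5 = 15, the triangle is acute, so the smallest enclosing circle is the circumcircle.
Circumcentre = (-25/14, 33/14), r² = 325/98.

325/98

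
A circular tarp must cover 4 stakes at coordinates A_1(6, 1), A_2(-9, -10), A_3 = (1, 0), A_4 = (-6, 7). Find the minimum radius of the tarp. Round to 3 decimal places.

9.703

The minimum enclosing circle of a finite set is fixed by two of the points (as a diameter) or three (as a circumcircle).
The minimum enclosing circle is determined by three boundary points: A_1, A_2, A_4.
Their circumcentre is (-116/37, -84/37) with r² = 128885/1369.
The farthest remaining point A_3 is at distance² 30465/1369 ≤ 128885/1369.
r = √(128885/1369) ≈ 9.703.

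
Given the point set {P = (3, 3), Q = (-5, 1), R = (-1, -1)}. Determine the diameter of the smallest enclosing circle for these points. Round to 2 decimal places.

Side lengths²: PQ² = 68, PR² = 32, QR² = 20.
Since PQ² = 68 ≥ 32 + 20 = 52, the angle opposite PQ is not acute, so the smallest enclosing circle has PQ as diameter.
Centre = midpoint of PQ = (-1, 2), r² = 68/4 = 17.
Diameter = 2r = 2√17 ≈ 8.25.

8.25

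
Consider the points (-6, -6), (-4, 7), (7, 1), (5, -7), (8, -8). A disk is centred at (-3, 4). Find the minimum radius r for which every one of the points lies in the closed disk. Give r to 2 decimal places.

The required radius is the distance from (-3, 4) to the farthest point.
Squared distances: 109, 10, 109, 185, 265.
Maximum is 265, attained at (8, -8).
r = √265 ≈ 16.28.

16.28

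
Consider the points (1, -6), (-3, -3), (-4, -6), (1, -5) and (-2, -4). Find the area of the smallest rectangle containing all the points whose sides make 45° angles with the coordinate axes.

21

In coordinates u = x + y, v = x − y the rectangle is axis-aligned; the map (x,y)→(u,v) scales areas by 2.
u-values: -5, -6, -10, -4, -6; range = -4 − (-10) = 6.
v-values: 7, 0, 2, 6, 2; range = 7 − 0 = 7.
Area = (6 × 7) / 2 = 21.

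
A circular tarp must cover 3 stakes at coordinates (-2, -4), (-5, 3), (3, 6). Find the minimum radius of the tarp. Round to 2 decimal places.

5.60

Call the three points A, B, C in the order given.
Side lengths²: AB² = 58, AC² = 125, BC² = 73.
Since AC² = 125 < 73 + 58 = 131, the triangle is acute, so the smallest enclosing circle is the circumcircle.
Circumcentre = (7/26, 29/26), r² = 10585/338.
r = √(10585/338) ≈ 5.60.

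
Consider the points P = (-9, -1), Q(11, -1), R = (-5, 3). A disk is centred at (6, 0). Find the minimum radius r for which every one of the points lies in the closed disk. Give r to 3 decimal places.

15.033

The required radius is the distance from (6, 0) to the farthest point.
Squared distances: 226, 26, 130.
Maximum is 226, attained at P.
r = √226 ≈ 15.033.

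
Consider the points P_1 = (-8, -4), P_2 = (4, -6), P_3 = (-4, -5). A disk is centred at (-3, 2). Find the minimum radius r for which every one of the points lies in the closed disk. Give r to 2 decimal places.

10.63

The required radius is the distance from (-3, 2) to the farthest point.
Squared distances: 61, 113, 50.
Maximum is 113, attained at P_2.
r = √113 ≈ 10.63.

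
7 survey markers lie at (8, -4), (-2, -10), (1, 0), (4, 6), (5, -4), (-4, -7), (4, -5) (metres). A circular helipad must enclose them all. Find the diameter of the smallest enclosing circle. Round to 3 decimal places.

The minimum enclosing circle of a finite set is fixed by two of the points (as a diameter) or three (as a circumcircle).
The farthest pair is (-2, -10)–(4, 6) with squared distance 292. The circle on this segment as diameter has centre (1, -2) and r² = 292/4 = 73.
Check (8, -4): distance² to centre = 53 ≤ 73, so it lies inside.
All remaining points lie in this disk, and no smaller disk contains both endpoints, so this is the minimum enclosing circle.
Diameter = 2r = 2√73 ≈ 17.088.

17.088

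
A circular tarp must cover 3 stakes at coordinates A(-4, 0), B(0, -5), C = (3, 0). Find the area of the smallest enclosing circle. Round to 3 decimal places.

43.794

Side lengths²: AB² = 41, AC² = 49, BC² = 34.
Since AC² = 49 < 41 + 34 = 75, the triangle is acute, so the smallest enclosing circle is the circumcircle.
Circumcentre = (-0.5, -1.3), r² = 13.94.
Area = π·r² = π·13.94 ≈ 43.794.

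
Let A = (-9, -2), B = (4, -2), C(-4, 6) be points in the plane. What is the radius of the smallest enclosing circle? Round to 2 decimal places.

Side lengths²: AB² = 169, AC² = 89, BC² = 128.
Since AB² = 169 < 128 + 89 = 217, the triangle is acute, so the smallest enclosing circle is the circumcircle.
Circumcentre = (-2.5, -0.5), r² = 44.5.
r = √(44.5) ≈ 6.67.

6.67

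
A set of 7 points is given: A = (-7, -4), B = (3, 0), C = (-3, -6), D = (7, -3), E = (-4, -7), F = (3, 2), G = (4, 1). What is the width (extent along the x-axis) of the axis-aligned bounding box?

14

max x = 7, min x = -7, so width = 14.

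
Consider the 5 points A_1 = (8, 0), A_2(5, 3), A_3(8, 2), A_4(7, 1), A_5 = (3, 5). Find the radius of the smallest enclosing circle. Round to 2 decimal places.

3.54

The minimum enclosing circle of a finite set is fixed by two of the points (as a diameter) or three (as a circumcircle).
The farthest pair is A_1–A_5 with squared distance 50. The circle on this segment as diameter has centre (5.5, 2.5) and r² = 50/4 = 12.5.
Check A_2: distance² to centre = 0.5 ≤ 12.5, so it lies inside.
All remaining points lie in this disk, and no smaller disk contains both endpoints, so this is the minimum enclosing circle.
r = √(12.5) ≈ 3.54.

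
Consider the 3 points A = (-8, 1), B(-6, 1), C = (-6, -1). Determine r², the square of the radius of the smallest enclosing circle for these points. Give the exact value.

Side lengths²: AB² = 4, AC² = 8, BC² = 4.
Since AC² = 8 ≥ 4 + 4 = 8, the angle opposite AC is not acute, so the smallest enclosing circle has AC as diameter.
Centre = midpoint of AC = (-7, 0), r² = 8/4 = 2.

2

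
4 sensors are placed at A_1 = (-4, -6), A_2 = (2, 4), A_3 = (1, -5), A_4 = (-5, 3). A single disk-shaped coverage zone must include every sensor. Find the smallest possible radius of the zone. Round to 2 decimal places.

By Welzl's lemma the MEC is supported by two points (diametrically opposite) or three points (on a circumcircle).
The farthest pair is A_1–A_2 with squared distance 136. The circle on this segment as diameter has centre (-1, -1) and r² = 136/4 = 34.
Check A_3: distance² to centre = 20 ≤ 34, so it lies inside.
All remaining points lie in this disk, and no smaller disk contains both endpoints, so this is the minimum enclosing circle.
r = √34 ≈ 5.83.

5.83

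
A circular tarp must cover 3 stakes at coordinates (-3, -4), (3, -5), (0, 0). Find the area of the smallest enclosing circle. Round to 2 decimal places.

Call the three points A, B, C in the order given.
Side lengths²: AB² = 37, AC² = 25, BC² = 34.
Since AB² = 37 < 34 + 25 = 59, the triangle is acute, so the smallest enclosing circle is the circumcircle.
Circumcentre = (11/54, -59/18), r² = 15725/1458.
Area = π·r² = π·15725/1458 ≈ 33.88.

33.88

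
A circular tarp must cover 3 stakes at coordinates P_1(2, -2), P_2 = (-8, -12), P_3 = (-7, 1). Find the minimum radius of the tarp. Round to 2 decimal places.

Side lengths²: P_1P_2² = 200, P_1P_3² = 90, P_2P_3² = 170.
Since P_1P_2² = 200 < 170 + 90 = 260, the triangle is acute, so the smallest enclosing circle is the circumcircle.
Circumcentre = (-4.25, -5.75), r² = 53.125.
r = √(53.125) ≈ 7.29.

7.29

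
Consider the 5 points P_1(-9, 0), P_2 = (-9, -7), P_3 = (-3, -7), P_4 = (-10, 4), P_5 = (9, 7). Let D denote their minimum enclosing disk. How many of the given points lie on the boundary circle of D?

A smallest enclosing disk is always determined by at most three of the input points on its boundary.
The farthest pair is P_2–P_5 with squared distance 520. The circle on this segment as diameter has centre (0, 0) and r² = 520/4 = 130.
Check P_1: distance² to centre = 81 ≤ 130, so it lies inside.
All remaining points lie in this disk, and no smaller disk contains both endpoints, so this is the minimum enclosing circle.
The points at distance exactly r from the centre are P_2, P_5 — 2 points.

2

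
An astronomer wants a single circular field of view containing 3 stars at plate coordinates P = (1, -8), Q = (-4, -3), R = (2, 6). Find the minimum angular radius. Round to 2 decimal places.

Side lengths²: PQ² = 50, PR² = 197, QR² = 117.
Since PR² = 197 ≥ 117 + 50 = 167, the angle opposite PR is not acute, so the smallest enclosing circle has PR as diameter.
Centre = midpoint of PR = (1.5, -1), r² = 197/4 = 49.25.
r = √(49.25) ≈ 7.02.

7.02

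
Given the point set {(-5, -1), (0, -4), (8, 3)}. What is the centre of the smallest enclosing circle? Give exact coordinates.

Call the three points A, B, C in the order given.
Side lengths²: AB² = 34, AC² = 185, BC² = 113.
Since AC² = 185 ≥ 113 + 34 = 147, the angle opposite AC is not acute, so the smallest enclosing circle has AC as diameter.
Centre = midpoint of AC = (1.5, 1), r² = 185/4 = 46.25.
Centre = (1.5, 1).

(1.5, 1)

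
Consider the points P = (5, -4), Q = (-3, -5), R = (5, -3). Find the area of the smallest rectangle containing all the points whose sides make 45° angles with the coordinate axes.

35

In coordinates u = x + y, v = x − y the rectangle is axis-aligned; the map (x,y)→(u,v) scales areas by 2.
u-values: 1, -8, 2; range = 2 − (-8) = 10.
v-values: 9, 2, 8; range = 9 − 2 = 7.
Area = (10 × 7) / 2 = 35.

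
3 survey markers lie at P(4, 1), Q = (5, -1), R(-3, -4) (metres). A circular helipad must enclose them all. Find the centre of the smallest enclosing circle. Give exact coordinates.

Side lengths²: PQ² = 5, PR² = 74, QR² = 73.
Since PR² = 74 < 73 + 5 = 78, the triangle is acute, so the smallest enclosing circle is the circumcircle.
Circumcentre = (29/38, -71/38), r² = 13505/722.
Centre = (29/38, -71/38).

(29/38, -71/38)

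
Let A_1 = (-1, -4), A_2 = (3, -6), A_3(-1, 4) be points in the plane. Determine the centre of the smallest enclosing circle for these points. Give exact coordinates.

(1, -1)

Side lengths²: A_1A_2² = 20, A_1A_3² = 64, A_2A_3² = 116.
Since A_2A_3² = 116 ≥ 64 + 20 = 84, the angle opposite A_2A_3 is not acute, so the smallest enclosing circle has A_2A_3 as diameter.
Centre = midpoint of A_2A_3 = (1, -1), r² = 116/4 = 29.
Centre = (1, -1).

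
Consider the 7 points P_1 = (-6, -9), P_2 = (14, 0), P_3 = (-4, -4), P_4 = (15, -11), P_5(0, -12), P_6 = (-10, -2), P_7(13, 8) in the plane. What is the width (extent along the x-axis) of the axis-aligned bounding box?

25

max x = 15, min x = -10, so width = 25.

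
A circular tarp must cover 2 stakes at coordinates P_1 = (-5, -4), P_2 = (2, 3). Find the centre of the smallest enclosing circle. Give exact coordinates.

(-1.5, -0.5)

The smallest circle enclosing two points has them as diameter endpoints.
Centre = midpoint = (-1.5, -0.5); r² = |P_1P_2|²/4 = 98/4 = 24.5.
Centre = (-1.5, -0.5).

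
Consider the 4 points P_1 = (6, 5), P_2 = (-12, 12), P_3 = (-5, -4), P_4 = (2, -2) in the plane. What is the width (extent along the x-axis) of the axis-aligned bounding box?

max x = 6, min x = -12, so width = 18.

18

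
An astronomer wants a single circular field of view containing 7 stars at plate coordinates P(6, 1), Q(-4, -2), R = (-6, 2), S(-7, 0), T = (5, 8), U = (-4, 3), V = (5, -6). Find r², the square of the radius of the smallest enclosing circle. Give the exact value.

A smallest enclosing disk is always determined by at most three of the input points on its boundary.
The minimum enclosing circle is determined by three boundary points: S, T, V.
Their circumcentre is (1, 1) with r² = 65.
The farthest remaining point R is at distance² 50 ≤ 65.

65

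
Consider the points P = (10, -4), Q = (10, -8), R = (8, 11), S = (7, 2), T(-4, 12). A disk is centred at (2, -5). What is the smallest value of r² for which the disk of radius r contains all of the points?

325

The required radius is the distance from (2, -5) to the farthest point.
Squared distances: 65, 73, 292, 74, 325.
Maximum is 325, attained at T.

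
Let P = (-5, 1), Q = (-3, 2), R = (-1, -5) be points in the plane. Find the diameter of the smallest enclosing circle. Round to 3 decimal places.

Side lengths²: PQ² = 5, PR² = 52, QR² = 53.
Since QR² = 53 < 52 + 5 = 57, the triangle is acute, so the smallest enclosing circle is the circumcircle.
Circumcentre = (-2.4375, -1.625), r² = 13.45703125.
Diameter = 2r = 2√(13.45703125) ≈ 7.337.

7.337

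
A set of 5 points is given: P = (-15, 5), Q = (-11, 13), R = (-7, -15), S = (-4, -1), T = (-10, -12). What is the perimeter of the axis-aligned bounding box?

78

Width = max x − min x = -4 − (-15) = 11.
Height = max y − min y = 13 − (-15) = 28.
Perimeter = 2(11 + 28) = 78.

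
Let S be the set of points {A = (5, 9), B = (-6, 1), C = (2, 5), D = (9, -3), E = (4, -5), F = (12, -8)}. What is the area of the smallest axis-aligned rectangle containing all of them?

x ranges over [-6, 12], width 18.
y ranges over [-8, 9], height 17.
Area = 18 × 17 = 306.

306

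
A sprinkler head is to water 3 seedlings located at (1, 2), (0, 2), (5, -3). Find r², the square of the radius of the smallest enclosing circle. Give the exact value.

Call the three points A, B, C in the order given.
Side lengths²: AB² = 1, AC² = 41, BC² = 50.
Since BC² = 50 ≥ 41 + 1 = 42, the angle opposite BC is not acute, so the smallest enclosing circle has BC as diameter.
Centre = midpoint of BC = (2.5, -0.5), r² = 50/4 = 12.5.

12.5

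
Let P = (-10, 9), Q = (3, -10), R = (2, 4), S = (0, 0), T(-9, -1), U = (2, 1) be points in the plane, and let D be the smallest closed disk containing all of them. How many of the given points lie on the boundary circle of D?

2

The farthest pair is P–Q with squared distance 530. The circle on this segment as diameter has centre (-3.5, -0.5) and r² = 530/4 = 132.5.
Check R: distance² to centre = 50.5 ≤ 132.5, so it lies inside.
All remaining points lie in this disk, and no smaller disk contains both endpoints, so this is the minimum enclosing circle.
The points at distance exactly r from the centre are P, Q — 2 points.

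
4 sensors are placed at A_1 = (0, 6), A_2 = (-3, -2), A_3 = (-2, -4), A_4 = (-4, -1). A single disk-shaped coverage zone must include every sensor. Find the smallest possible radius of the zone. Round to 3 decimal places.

The farthest pair is A_1–A_3 with squared distance 104. The circle on this segment as diameter has centre (-1, 1) and r² = 104/4 = 26.
Check A_2: distance² to centre = 13 ≤ 26, so it lies inside.
All remaining points lie in this disk, and no smaller disk contains both endpoints, so this is the minimum enclosing circle.
r = √26 ≈ 5.099.

5.099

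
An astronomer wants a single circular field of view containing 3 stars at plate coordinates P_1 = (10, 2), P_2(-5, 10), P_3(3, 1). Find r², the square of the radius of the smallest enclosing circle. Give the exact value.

Side lengths²: P_1P_2² = 289, P_1P_3² = 50, P_2P_3² = 145.
Since P_1P_2² = 289 ≥ 145 + 50 = 195, the angle opposite P_1P_2 is not acute, so the smallest enclosing circle has P_1P_2 as diameter.
Centre = midpoint of P_1P_2 = (2.5, 6), r² = 289/4 = 72.25.

72.25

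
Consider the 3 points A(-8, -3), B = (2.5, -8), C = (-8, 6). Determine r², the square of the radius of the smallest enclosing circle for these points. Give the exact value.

76.5625

Side lengths²: AB² = 135.25, AC² = 81, BC² = 306.25.
Since BC² = 306.25 ≥ 135.25 + 81 = 216.25, the angle opposite BC is not acute, so the smallest enclosing circle has BC as diameter.
Centre = midpoint of BC = (-2.75, -1), r² = 306.25/4 = 76.5625.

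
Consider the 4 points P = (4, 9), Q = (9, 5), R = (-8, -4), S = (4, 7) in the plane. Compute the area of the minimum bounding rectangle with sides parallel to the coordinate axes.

221

x ranges over [-8, 9], width 17.
y ranges over [-4, 9], height 13.
Area = 17 × 13 = 221.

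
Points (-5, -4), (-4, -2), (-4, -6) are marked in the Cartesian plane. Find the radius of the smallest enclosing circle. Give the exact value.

Call the three points A, B, C in the order given.
Side lengths²: AB² = 5, AC² = 5, BC² = 16.
Since BC² = 16 ≥ 5 + 5 = 10, the angle opposite BC is not acute, so the smallest enclosing circle has BC as diameter.
Centre = midpoint of BC = (-4, -4), r² = 16/4 = 4.
r = √4 = 2.

2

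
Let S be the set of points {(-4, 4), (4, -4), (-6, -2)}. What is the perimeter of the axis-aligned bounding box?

36

Width = max x − min x = 4 − (-6) = 10.
Height = max y − min y = 4 − (-4) = 8.
Perimeter = 2(10 + 8) = 36.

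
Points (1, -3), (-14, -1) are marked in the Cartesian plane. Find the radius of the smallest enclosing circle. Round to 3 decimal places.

The smallest circle enclosing two points has them as diameter endpoints.
Centre = midpoint = (-6.5, -2); r² = |(1, -3)−(-14, -1)|²/4 = 229/4 = 57.25.
r = √(57.25) ≈ 7.566.

7.566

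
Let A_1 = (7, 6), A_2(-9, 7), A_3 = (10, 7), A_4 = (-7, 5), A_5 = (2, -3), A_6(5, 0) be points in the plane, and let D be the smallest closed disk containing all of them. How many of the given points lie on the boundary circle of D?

The minimum enclosing circle of a finite set is fixed by two of the points (as a diameter) or three (as a circumcircle).
The minimum enclosing circle is determined by three boundary points: A_2, A_3, A_5.
Their circumcentre is (0.5, 6.4) with r² = 90.61.
The farthest remaining point A_6 is at distance² 61.21 ≤ 90.61.
The points at distance exactly r from the centre are A_2, A_3, A_5 — 3 points.

3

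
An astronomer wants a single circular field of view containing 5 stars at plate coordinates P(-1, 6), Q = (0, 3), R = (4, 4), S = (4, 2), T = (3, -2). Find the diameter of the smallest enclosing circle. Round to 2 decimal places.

8.94

The minimum enclosing circle of a finite set is fixed by two of the points (as a diameter) or three (as a circumcircle).
The farthest pair is P–T with squared distance 80. The circle on this segment as diameter has centre (1, 2) and r² = 80/4 = 20.
Check Q: distance² to centre = 2 ≤ 20, so it lies inside.
All remaining points lie in this disk, and no smaller disk contains both endpoints, so this is the minimum enclosing circle.
Diameter = 2r = 2√20 ≈ 8.94.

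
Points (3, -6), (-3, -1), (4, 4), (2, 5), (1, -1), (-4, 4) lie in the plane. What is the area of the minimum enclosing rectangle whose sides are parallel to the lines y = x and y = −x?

In coordinates u = x + y, v = x − y the rectangle is axis-aligned; the map (x,y)→(u,v) scales areas by 2.
u-values: -3, -4, 8, 7, 0, 0; range = 8 − (-4) = 12.
v-values: 9, -2, 0, -3, 2, -8; range = 9 − (-8) = 17.
Area = (12 × 17) / 2 = 102.

102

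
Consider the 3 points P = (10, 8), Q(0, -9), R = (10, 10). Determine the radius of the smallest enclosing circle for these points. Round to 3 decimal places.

10.735

Side lengths²: PQ² = 389, PR² = 4, QR² = 461.
Since QR² = 461 ≥ 389 + 4 = 393, the angle opposite QR is not acute, so the smallest enclosing circle has QR as diameter.
Centre = midpoint of QR = (5, 0.5), r² = 461/4 = 115.25.
r = √(115.25) ≈ 10.735.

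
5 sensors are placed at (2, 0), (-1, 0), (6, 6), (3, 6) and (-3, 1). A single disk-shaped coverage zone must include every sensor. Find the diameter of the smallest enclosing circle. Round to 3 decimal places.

The minimum enclosing circle of a finite set is fixed by two of the points (as a diameter) or three (as a circumcircle).
The farthest pair is (6, 6)–(-3, 1) with squared distance 106. The circle on this segment as diameter has centre (1.5, 3.5) and r² = 106/4 = 26.5.
Check (2, 0): distance² to centre = 12.5 ≤ 26.5, so it lies inside.
All remaining points lie in this disk, and no smaller disk contains both endpoints, so this is the minimum enclosing circle.
Diameter = 2r = 2√(26.5) ≈ 10.296.

10.296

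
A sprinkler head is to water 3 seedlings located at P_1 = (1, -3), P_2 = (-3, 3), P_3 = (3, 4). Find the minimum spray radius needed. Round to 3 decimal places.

Side lengths²: P_1P_2² = 52, P_1P_3² = 53, P_2P_3² = 37.
Since P_1P_3² = 53 < 52 + 37 = 89, the triangle is acute, so the smallest enclosing circle is the circumcircle.
Circumcentre = (0.425, 0.95), r² = 15.933125.
r = √(15.933125) ≈ 3.992.

3.992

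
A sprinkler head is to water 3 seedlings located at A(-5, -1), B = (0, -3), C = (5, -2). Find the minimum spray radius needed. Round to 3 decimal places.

Side lengths²: AB² = 29, AC² = 101, BC² = 26.
Since AC² = 101 ≥ 29 + 26 = 55, the angle opposite AC is not acute, so the smallest enclosing circle has AC as diameter.
Centre = midpoint of AC = (0, -1.5), r² = 101/4 = 25.25.
r = √(25.25) ≈ 5.025.

5.025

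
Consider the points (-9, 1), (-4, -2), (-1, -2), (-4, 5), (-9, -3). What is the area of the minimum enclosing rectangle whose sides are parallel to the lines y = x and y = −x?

In coordinates u = x + y, v = x − y the rectangle is axis-aligned; the map (x,y)→(u,v) scales areas by 2.
u-values: -8, -6, -3, 1, -12; range = 1 − (-12) = 13.
v-values: -10, -2, 1, -9, -6; range = 1 − (-10) = 11.
Area = (13 × 11) / 2 = 71.5.

71.5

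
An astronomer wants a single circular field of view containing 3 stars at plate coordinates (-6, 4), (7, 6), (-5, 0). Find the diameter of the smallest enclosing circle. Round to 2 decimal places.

13.47

Call the three points A, B, C in the order given.
Side lengths²: AB² = 173, AC² = 17, BC² = 180.
Since BC² = 180 < 173 + 17 = 190, the triangle is acute, so the smallest enclosing circle is the circumcircle.
Circumcentre = (13/18, 32/9), r² = 14705/324.
Diameter = 2r = 2√(14705/324) ≈ 13.47.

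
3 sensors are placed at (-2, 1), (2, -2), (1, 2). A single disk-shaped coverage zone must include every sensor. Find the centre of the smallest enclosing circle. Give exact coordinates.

(3/26, -9/26)

Call the three points A, B, C in the order given.
Side lengths²: AB² = 25, AC² = 10, BC² = 17.
Since AB² = 25 < 17 + 10 = 27, the triangle is acute, so the smallest enclosing circle is the circumcircle.
Circumcentre = (3/26, -9/26), r² = 2125/338.
Centre = (3/26, -9/26).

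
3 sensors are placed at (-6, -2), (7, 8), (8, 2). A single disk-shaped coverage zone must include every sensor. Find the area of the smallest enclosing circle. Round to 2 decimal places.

211.27

Call the three points A, B, C in the order given.
Side lengths²: AB² = 269, AC² = 212, BC² = 37.
Since AB² = 269 ≥ 212 + 37 = 249, the angle opposite AB is not acute, so the smallest enclosing circle has AB as diameter.
Centre = midpoint of AB = (0.5, 3), r² = 269/4 = 67.25.
Area = π·r² = π·67.25 ≈ 211.27.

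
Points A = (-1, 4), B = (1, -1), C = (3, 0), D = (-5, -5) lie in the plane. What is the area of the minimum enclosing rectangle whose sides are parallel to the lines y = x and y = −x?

In coordinates u = x + y, v = x − y the rectangle is axis-aligned; the map (x,y)→(u,v) scales areas by 2.
u-values: 3, 0, 3, -10; range = 3 − (-10) = 13.
v-values: -5, 2, 3, 0; range = 3 − (-5) = 8.
Area = (13 × 8) / 2 = 52.

52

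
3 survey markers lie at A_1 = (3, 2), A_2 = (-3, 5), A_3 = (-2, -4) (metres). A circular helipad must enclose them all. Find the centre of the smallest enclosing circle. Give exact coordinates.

(-49/34, 21/34)

Side lengths²: A_1A_2² = 45, A_1A_3² = 61, A_2A_3² = 82.
Since A_2A_3² = 82 < 61 + 45 = 106, the triangle is acute, so the smallest enclosing circle is the circumcircle.
Circumcentre = (-49/34, 21/34), r² = 12505/578.
Centre = (-49/34, 21/34).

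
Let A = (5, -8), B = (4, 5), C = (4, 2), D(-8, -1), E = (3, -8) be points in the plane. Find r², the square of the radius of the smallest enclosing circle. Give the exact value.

By Welzl's lemma the MEC is supported by two points (diametrically opposite) or three points (on a circumcircle).
The minimum enclosing circle is determined by three boundary points: A, B, D.
Their circumcentre is (-2/27, -50/27) with r² = 46325/729.
The farthest remaining point E is at distance² 34445/729 ≤ 46325/729.

46325/729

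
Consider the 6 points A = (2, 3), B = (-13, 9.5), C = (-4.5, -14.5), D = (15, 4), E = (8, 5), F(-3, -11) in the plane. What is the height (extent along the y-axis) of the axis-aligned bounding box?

max y = 9.5, min y = -14.5, so height = 24.

24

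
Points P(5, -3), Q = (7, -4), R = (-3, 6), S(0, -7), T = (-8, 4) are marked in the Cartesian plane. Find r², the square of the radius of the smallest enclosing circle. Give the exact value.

72.25

The minimum enclosing circle of a finite set is fixed by two of the points (as a diameter) or three (as a circumcircle).
The farthest pair is Q–T with squared distance 289. The circle on this segment as diameter has centre (-0.5, 0) and r² = 289/4 = 72.25.
Check P: distance² to centre = 39.25 ≤ 72.25, so it lies inside.
All remaining points lie in this disk, and no smaller disk contains both endpoints, so this is the minimum enclosing circle.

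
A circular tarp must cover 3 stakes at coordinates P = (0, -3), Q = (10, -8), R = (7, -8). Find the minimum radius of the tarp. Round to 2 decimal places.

Side lengths²: PQ² = 125, PR² = 74, QR² = 9.
Since PQ² = 125 ≥ 74 + 9 = 83, the angle opposite PQ is not acute, so the smallest enclosing circle has PQ as diameter.
Centre = midpoint of PQ = (5, -5.5), r² = 125/4 = 31.25.
r = √(31.25) ≈ 5.59.

5.59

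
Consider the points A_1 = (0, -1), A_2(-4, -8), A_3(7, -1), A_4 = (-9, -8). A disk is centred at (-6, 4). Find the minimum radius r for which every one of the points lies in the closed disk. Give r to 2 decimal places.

13.93

The required radius is the distance from (-6, 4) to the farthest point.
Squared distances: 61, 148, 194, 153.
Maximum is 194, attained at A_3.
r = √194 ≈ 13.93.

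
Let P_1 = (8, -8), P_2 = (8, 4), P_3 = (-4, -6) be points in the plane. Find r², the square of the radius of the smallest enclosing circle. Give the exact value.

Side lengths²: P_1P_2² = 144, P_1P_3² = 148, P_2P_3² = 244.
Since P_2P_3² = 244 < 148 + 144 = 292, the triangle is acute, so the smallest enclosing circle is the circumcircle.
Circumcentre = (17/6, -2), r² = 2257/36.

2257/36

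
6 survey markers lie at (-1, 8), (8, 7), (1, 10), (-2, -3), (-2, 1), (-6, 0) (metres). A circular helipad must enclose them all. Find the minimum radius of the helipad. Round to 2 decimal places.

The minimum enclosing circle of a finite set is fixed by two of the points (as a diameter) or three (as a circumcircle).
The farthest pair is (8, 7)–(-6, 0) with squared distance 245. The circle on this segment as diameter has centre (1, 3.5) and r² = 245/4 = 61.25.
Check (-1, 8): distance² to centre = 24.25 ≤ 61.25, so it lies inside.
All remaining points lie in this disk, and no smaller disk contains both endpoints, so this is the minimum enclosing circle.
r = √(61.25) ≈ 7.83.

7.83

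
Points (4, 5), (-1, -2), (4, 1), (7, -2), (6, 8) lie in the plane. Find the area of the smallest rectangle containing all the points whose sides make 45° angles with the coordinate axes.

93.5

In coordinates u = x + y, v = x − y the rectangle is axis-aligned; the map (x,y)→(u,v) scales areas by 2.
u-values: 9, -3, 5, 5, 14; range = 14 − (-3) = 17.
v-values: -1, 1, 3, 9, -2; range = 9 − (-2) = 11.
Area = (17 × 11) / 2 = 93.5.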